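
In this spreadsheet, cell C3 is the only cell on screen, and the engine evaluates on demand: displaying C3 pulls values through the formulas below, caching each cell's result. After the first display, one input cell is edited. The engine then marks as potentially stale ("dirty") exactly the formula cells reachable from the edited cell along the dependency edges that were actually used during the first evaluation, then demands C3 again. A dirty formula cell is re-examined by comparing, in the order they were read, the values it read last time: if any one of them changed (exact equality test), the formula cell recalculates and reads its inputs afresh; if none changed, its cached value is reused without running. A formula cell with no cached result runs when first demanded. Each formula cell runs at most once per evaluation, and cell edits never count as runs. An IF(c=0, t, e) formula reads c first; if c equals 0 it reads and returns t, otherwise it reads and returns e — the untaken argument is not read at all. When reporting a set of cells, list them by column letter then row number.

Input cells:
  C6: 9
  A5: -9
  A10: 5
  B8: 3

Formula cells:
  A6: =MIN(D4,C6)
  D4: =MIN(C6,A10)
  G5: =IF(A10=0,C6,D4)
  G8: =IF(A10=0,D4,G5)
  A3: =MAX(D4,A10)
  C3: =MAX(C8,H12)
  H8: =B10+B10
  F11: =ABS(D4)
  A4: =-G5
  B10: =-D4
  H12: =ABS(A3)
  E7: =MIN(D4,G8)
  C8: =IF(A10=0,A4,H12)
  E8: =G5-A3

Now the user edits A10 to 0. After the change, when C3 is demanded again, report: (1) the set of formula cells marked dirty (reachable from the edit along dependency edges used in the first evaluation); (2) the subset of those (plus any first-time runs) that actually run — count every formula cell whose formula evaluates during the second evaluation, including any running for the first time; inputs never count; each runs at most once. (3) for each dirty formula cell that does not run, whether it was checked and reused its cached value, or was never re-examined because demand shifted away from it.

Dirty set: A3, C3, C8, D4, H12.
Run set: A3, A4, C3, C8, D4, G5, H12 (7 run).
All dirty formula cells ended up running.
The important point: the flipped condition pulls in fresh nodes; A4, G5 run for the first time.

Initial pass — values computed on the first demand:
  D4 = MIN(9, 5) = 5
  A3 = MAX(5, 5) = 5
  H12 = ABS(5) = 5
  C8 = IF(A10=0: A10=5 -> else branch H12) = 5
  C3 = MAX(5, 5) = 5

Second demand — change propagation:
  D4: re-runs because A10 5->0; new result 0.
  A3: re-runs because D4 5->0; A10 5->0; new result 0.
  G5: newly demanded (no cache) — executes and yields 9.
  A4: newly demanded (no cache) — executes and yields -9.
  H12: re-runs because A3 5->0; new result 0.
  C8: re-runs because A10 5->0; H12 5->0; new result -9.
  C3: re-runs because C8 5->-9; H12 5->0; new result 0.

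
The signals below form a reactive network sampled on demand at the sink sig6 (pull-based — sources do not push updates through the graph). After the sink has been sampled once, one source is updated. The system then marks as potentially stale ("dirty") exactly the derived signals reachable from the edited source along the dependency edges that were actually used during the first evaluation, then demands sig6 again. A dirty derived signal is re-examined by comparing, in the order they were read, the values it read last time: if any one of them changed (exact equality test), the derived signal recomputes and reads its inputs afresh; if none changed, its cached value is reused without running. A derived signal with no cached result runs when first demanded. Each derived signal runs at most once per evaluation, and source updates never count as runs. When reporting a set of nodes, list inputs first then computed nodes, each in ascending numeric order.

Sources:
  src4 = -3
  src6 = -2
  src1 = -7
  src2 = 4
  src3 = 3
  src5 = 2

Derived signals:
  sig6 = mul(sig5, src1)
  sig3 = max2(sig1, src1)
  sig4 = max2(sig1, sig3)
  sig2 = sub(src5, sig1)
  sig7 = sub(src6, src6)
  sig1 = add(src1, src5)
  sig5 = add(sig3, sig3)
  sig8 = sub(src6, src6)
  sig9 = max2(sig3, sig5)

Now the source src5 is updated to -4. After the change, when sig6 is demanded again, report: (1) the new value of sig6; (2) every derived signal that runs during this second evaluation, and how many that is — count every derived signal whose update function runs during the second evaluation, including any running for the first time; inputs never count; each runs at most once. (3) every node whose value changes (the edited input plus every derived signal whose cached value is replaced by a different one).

Initial pass — values computed on the first demand:
  sig1 = add(-7, 2) = -5
  sig3 = max2(-5, -7) = -5
  sig5 = add(-5, -5) = -10
  sig6 = mul(-10, -7) = 70

Second demand — change propagation:
  sig1: re-runs because src5 2->-4; new result -11.
  sig3: re-runs because sig1 -5->-11; new result -7.
  sig5: re-runs because sig3 -5->-7; sig3 -5->-7; new result -14.
  sig6: re-runs because sig5 -10->-14; new result 98.

sig6 now evaluates to 98.
Run set: sig1, sig3, sig5, sig6 (4 run).
Changed values: src5, sig1, sig3, sig5, sig6.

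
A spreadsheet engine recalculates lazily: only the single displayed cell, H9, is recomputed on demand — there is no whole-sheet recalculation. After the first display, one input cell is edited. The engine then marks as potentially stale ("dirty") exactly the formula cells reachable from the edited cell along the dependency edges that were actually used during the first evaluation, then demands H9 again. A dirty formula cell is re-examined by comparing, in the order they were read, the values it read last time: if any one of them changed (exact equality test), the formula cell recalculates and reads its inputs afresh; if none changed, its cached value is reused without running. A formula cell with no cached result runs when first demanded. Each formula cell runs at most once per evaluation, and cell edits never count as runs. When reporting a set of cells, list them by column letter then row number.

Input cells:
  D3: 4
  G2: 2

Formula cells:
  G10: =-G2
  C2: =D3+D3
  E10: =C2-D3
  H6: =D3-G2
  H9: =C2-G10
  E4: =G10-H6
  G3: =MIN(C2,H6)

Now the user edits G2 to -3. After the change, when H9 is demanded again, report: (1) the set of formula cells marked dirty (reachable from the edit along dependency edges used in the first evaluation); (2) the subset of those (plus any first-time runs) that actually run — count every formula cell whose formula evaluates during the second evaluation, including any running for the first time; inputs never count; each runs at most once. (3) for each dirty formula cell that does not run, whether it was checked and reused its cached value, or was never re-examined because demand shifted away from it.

First evaluation (everything demanded from the output):
  C2 = 4 + 4 = 8
  G10 = -(2) = -2
  H9 = 8 - -2 = 10

Propagation after the edit:
  G10: runs — G2 2->-3; result 3.
  H9: runs — G10 -2->3; result 5.

Marked dirty: G10, H9.
Formula cells that run: G10, H9 — 2 in total.
Every dirty formula cell ran.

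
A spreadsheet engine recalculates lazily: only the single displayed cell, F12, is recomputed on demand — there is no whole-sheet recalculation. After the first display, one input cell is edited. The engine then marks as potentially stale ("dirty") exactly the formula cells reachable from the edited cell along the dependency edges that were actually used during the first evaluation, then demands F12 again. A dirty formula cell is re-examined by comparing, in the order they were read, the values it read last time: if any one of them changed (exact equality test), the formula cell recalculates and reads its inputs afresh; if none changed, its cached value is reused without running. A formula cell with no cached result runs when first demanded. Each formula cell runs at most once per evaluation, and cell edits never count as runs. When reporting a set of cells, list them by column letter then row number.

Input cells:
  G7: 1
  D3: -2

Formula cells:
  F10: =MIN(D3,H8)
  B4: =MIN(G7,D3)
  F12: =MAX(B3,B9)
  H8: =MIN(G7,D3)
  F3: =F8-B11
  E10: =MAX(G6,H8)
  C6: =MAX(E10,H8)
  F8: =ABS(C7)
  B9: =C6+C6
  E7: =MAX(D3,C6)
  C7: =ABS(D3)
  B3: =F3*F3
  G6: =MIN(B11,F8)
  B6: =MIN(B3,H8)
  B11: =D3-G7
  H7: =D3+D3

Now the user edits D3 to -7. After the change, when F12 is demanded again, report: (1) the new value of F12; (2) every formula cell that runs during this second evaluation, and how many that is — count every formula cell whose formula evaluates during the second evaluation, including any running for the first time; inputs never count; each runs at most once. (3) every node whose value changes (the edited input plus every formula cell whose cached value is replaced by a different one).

New value of F12: 225.
Formula cells that run: B3, B9, B11, C6, C7, E10, F3, F8, F12, G6, H8 — 11 in total.
Values that change: B3, B9, B11, C6, C7, D3, E10, F3, F8, F12, G6, H8.

First evaluation (everything demanded from the output):
  B11 = -2 - 1 = -3
  C7 = ABS(-2) = 2
  F8 = ABS(2) = 2
  F3 = 2 - -3 = 5
  B3 = 5 * 5 = 25
  G6 = MIN(-3, 2) = -3
  H8 = MIN(1, -2) = -2
  E10 = MAX(-3, -2) = -2
  C6 = MAX(-2, -2) = -2
  B9 = -2 + -2 = -4
  F12 = MAX(25, -4) = 25

Propagation after the edit:
  B11: runs — D3 -2->-7; result -8.
  C7: runs — D3 -2->-7; result 7.
  F8: runs — C7 2->7; result 7.
  F3: runs — F8 2->7; B11 -3->-8; result 15.
  B3: runs — F3 5->15; F3 5->15; result 225.
  G6: runs — B11 -3->-8; F8 2->7; result -8.
  H8: runs — D3 -2->-7; result -7.
  E10: runs — G6 -3->-8; H8 -2->-7; result -7.
  C6: runs — E10 -2->-7; H8 -2->-7; result -7.
  B9: runs — C6 -2->-7; C6 -2->-7; result -14.
  F12: runs — B3 25->225; B9 -4->-14; result 225.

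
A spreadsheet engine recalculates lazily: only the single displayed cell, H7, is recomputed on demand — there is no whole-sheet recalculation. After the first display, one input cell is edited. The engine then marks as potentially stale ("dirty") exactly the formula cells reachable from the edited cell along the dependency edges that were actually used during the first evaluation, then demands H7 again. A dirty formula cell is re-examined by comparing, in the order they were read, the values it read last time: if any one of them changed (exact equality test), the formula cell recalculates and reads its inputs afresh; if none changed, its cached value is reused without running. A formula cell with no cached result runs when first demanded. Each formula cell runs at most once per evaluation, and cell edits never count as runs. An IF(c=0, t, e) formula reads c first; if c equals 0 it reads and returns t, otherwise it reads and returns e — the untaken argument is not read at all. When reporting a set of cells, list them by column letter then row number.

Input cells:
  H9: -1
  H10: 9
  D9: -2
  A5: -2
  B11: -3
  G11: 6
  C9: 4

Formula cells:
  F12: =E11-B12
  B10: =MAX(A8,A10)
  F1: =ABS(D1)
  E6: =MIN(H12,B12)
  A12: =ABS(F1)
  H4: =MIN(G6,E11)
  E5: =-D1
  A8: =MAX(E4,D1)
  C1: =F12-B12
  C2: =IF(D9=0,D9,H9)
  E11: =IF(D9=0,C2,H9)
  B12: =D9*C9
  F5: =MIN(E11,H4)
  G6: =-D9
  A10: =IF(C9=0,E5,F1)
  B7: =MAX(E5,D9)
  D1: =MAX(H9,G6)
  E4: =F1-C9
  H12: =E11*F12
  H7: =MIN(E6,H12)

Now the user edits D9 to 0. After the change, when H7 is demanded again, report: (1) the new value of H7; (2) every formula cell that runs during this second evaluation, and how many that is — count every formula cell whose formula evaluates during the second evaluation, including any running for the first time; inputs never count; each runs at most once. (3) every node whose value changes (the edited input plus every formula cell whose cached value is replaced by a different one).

New value of H7: 0.
Formula cells that run: B12, C2, E6, E11, F12, H7, H12 — 7 in total.
Values that change: B12, D9, E6, E11, F12, H7, H12.
Key observation: a condition flipped, so demand reaches new nodes — C2 runs for the first time.

First evaluation (everything demanded from the output):
  B12 = -2 * 4 = -8
  E11 = IF(D9=0: D9=-2 -> else branch H9) = -1
  F12 = -1 - -8 = 7
  H12 = -1 * 7 = -7
  E6 = MIN(-7, -8) = -8
  H7 = MIN(-8, -7) = -8

Propagation after the edit:
  B12: runs — D9 -2->0; result 0.
  C2: demanded for the first time — runs, produces 0.
  E11: runs — D9 -2->0; result 0.
  F12: runs — E11 -1->0; B12 -8->0; result 0.
  H12: runs — E11 -1->0; F12 7->0; result 0.
  E6: runs — H12 -7->0; B12 -8->0; result 0.
  H7: runs — E6 -8->0; H12 -7->0; result 0.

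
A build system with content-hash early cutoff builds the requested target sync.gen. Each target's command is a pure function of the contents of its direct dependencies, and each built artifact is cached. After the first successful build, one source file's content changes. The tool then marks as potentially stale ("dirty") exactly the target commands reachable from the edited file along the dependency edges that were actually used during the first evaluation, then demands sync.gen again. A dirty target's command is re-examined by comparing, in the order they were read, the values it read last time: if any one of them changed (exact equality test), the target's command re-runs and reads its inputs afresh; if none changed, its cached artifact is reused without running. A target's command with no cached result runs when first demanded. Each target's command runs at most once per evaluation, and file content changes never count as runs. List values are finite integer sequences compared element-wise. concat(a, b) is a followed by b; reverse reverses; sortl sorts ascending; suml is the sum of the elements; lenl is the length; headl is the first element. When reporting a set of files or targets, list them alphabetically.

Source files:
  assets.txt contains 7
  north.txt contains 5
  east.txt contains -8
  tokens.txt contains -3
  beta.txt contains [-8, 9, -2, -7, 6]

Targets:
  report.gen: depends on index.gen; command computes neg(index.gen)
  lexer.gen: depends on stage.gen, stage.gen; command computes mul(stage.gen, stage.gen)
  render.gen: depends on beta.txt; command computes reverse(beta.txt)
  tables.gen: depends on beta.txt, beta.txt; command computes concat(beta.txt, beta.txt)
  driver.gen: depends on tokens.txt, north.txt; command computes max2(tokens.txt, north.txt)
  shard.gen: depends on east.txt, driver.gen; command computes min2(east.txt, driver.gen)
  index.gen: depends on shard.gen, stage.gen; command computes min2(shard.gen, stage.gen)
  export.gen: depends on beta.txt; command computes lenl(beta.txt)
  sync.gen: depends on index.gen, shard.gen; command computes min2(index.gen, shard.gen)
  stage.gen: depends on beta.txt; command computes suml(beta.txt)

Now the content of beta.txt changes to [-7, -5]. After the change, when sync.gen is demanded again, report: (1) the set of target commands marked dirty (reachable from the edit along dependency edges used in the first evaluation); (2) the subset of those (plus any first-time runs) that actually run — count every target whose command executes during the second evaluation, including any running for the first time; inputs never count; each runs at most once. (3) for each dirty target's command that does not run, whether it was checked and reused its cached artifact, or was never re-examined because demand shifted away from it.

First evaluation (everything demanded from the output):
  driver.gen = max2(-3, 5) = 5
  shard.gen = min2(-8, 5) = -8
  stage.gen = suml([-8, 9, -2, -7, 6]) = -2
  index.gen = min2(-8, -2) = -8
  sync.gen = min2(-8, -8) = -8

Propagation after the edit:
  stage.gen: runs — beta.txt [-8, 9, -2, -7, 6]->[-7, -5]; result -12.
  index.gen: runs — stage.gen -2->-12; result -12.
  sync.gen: runs — index.gen -8->-12; result -12.

Marked dirty: index.gen, stage.gen, sync.gen.
Target commands that run: index.gen, stage.gen, sync.gen — 3 in total.
Every dirty target's command ran.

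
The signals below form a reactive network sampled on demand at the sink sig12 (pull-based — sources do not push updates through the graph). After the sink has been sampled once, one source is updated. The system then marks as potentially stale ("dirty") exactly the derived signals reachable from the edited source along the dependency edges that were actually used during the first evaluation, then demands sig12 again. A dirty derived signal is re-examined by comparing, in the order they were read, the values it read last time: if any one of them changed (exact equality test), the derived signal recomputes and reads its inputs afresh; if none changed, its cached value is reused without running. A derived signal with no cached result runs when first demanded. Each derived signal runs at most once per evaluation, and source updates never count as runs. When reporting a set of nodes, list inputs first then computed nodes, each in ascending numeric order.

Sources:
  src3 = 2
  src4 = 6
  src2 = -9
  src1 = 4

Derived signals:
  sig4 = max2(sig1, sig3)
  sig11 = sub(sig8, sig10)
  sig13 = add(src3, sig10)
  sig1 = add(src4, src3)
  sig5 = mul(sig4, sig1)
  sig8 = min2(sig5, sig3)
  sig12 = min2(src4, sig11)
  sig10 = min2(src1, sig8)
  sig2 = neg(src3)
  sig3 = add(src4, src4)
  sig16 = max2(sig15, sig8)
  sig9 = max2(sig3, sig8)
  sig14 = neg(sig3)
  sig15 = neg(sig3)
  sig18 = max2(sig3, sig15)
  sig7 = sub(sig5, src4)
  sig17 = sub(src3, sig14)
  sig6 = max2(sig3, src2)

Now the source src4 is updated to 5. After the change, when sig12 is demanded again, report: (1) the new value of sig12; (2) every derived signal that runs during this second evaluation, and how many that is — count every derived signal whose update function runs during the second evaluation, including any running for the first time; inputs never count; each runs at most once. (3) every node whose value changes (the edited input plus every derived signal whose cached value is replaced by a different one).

sig12 now evaluates to 5.
Run set: sig1, sig3, sig4, sig5, sig8, sig10, sig11, sig12 (8 run).
Changed values: src4, sig1, sig3, sig4, sig5, sig8, sig11, sig12.

Initial pass — values computed on the first demand:
  sig1 = add(6, 2) = 8
  sig3 = add(6, 6) = 12
  sig4 = max2(8, 12) = 12
  sig5 = mul(12, 8) = 96
  sig8 = min2(96, 12) = 12
  sig10 = min2(4, 12) = 4
  sig11 = sub(12, 4) = 8
  sig12 = min2(6, 8) = 6

Second demand — change propagation:
  sig1: re-runs because src4 6->5; new result 7.
  sig3: re-runs because src4 6->5; src4 6->5; new result 10.
  sig4: re-runs because sig1 8->7; sig3 12->10; new result 10.
  sig5: re-runs because sig4 12->10; sig1 8->7; new result 70.
  sig8: re-runs because sig5 96->70; sig3 12->10; new result 10.
  sig10: re-runs because sig8 12->10; new result 4 (unchanged).
  sig11: re-runs because sig8 12->10; new result 6.
  sig12: re-runs because src4 6->5; sig11 8->6; new result 5.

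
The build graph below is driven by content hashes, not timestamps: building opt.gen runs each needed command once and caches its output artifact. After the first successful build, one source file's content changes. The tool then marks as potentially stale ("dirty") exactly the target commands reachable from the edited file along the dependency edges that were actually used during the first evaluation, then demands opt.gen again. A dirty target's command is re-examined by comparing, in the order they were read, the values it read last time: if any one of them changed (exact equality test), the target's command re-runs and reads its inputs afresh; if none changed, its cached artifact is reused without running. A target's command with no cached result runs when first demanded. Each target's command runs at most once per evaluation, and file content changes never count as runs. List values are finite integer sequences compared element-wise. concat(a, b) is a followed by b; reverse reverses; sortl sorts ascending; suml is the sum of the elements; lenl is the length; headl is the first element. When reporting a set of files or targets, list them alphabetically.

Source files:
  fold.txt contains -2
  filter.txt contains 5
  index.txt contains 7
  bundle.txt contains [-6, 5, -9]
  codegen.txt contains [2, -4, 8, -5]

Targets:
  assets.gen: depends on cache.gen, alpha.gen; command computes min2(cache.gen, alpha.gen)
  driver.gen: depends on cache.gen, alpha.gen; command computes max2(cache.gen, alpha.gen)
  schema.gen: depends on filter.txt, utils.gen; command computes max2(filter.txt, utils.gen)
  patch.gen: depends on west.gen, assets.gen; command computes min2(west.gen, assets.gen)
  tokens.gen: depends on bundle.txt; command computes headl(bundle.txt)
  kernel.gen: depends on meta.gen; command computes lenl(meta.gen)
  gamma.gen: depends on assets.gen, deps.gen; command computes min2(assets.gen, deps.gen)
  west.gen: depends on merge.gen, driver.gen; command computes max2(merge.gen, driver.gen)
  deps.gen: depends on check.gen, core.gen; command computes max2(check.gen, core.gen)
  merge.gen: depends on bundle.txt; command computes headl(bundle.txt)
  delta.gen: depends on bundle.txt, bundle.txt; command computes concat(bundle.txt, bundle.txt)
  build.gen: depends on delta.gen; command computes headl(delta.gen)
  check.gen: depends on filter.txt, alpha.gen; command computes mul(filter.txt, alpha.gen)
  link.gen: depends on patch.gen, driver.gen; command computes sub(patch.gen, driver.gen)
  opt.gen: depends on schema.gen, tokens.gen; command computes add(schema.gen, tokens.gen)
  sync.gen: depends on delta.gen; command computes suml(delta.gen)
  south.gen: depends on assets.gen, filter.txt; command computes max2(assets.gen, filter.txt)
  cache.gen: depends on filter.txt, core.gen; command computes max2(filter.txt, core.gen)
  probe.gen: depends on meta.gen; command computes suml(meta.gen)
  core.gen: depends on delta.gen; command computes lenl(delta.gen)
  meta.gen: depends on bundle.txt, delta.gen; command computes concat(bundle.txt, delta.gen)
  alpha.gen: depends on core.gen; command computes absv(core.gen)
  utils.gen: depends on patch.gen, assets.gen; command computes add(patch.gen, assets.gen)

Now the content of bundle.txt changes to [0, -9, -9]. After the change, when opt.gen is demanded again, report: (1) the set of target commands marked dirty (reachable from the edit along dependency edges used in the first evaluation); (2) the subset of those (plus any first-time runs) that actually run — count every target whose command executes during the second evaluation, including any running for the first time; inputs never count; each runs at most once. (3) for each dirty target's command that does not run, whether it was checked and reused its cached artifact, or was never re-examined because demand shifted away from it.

Dirty set: alpha.gen, assets.gen, cache.gen, core.gen, delta.gen, driver.gen, merge.gen, opt.gen, patch.gen, schema.gen, tokens.gen, utils.gen, west.gen.
Run set: core.gen, delta.gen, merge.gen, opt.gen, tokens.gen, west.gen (6 run).
Re-examined without running (cache reused): alpha.gen, assets.gen, cache.gen, driver.gen, patch.gen, schema.gen, utils.gen.
The important point: at cache.gen every value read last time is unchanged, so the dirty flag clears without a run.

Initial pass — values computed on the first demand:
  delta.gen = concat([-6, 5, -9], [-6, 5, -9]) = [-6, 5, -9, -6, 5, -9]
  core.gen = lenl([-6, 5, -9, -6, 5, -9]) = 6
  alpha.gen = absv(6) = 6
  cache.gen = max2(5, 6) = 6
  assets.gen = min2(6, 6) = 6
  driver.gen = max2(6, 6) = 6
  merge.gen = headl([-6, 5, -9]) = -6
  tokens.gen = headl([-6, 5, -9]) = -6
  west.gen = max2(-6, 6) = 6
  patch.gen = min2(6, 6) = 6
  utils.gen = add(6, 6) = 12
  schema.gen = max2(5, 12) = 12
  opt.gen = add(12, -6) = 6

Second demand — change propagation:
  delta.gen: re-runs because bundle.txt [-6, 5, -9]->[0, -9, -9]; bundle.txt [-6, 5, -9]->[0, -9, -9]; new result [0, -9, -9, 0, -9, -9].
  core.gen: re-runs because delta.gen [-6, 5, -9, -6, 5, -9]->[0, -9, -9, 0, -9, -9]; new result 6 (unchanged).
  alpha.gen: re-examined; everything it read last time is the same (core.gen unchanged) — cache 6 kept, no run.
  cache.gen: re-examined; everything it read last time is the same (filter.txt unchanged, core.gen unchanged) — cache 6 kept, no run.
  assets.gen: re-examined; everything it read last time is the same (cache.gen unchanged, alpha.gen unchanged) — cache 6 kept, no run.
  driver.gen: re-examined; everything it read last time is the same (cache.gen unchanged, alpha.gen unchanged) — cache 6 kept, no run.
  merge.gen: re-runs because bundle.txt [-6, 5, -9]->[0, -9, -9]; new result 0.
  tokens.gen: re-runs because bundle.txt [-6, 5, -9]->[0, -9, -9]; new result 0.
  west.gen: re-runs because merge.gen -6->0; new result 6 (unchanged).
  patch.gen: re-examined; everything it read last time is the same (west.gen unchanged, assets.gen unchanged) — cache 6 kept, no run.
  utils.gen: re-examined; everything it read last time is the same (patch.gen unchanged, assets.gen unchanged) — cache 12 kept, no run.
  schema.gen: re-examined; everything it read last time is the same (filter.txt unchanged, utils.gen unchanged) — cache 12 kept, no run.
  opt.gen: re-runs because tokens.gen -6->0; new result 12.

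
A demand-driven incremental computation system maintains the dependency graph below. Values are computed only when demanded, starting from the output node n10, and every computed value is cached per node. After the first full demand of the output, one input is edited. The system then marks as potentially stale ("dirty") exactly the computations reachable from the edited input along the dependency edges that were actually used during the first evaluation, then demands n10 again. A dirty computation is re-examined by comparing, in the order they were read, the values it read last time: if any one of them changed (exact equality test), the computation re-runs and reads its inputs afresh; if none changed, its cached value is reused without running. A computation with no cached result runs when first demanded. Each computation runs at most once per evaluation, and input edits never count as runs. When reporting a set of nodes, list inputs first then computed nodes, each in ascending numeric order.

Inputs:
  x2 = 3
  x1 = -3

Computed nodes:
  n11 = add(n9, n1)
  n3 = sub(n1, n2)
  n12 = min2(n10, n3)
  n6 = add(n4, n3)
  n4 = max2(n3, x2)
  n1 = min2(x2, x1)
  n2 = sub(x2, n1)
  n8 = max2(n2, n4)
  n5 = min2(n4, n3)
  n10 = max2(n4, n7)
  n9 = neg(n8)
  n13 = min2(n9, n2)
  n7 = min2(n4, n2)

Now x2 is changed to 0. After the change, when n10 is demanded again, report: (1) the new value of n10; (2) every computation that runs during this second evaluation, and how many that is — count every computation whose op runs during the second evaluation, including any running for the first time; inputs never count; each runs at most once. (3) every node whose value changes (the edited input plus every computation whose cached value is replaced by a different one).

First evaluation (everything demanded from the output):
  n1 = min2(3, -3) = -3
  n2 = sub(3, -3) = 6
  n3 = sub(-3, 6) = -9
  n4 = max2(-9, 3) = 3
  n7 = min2(3, 6) = 3
  n10 = max2(3, 3) = 3

Propagation after the edit:
  n1: runs — x2 3->0; result -3 (same value as before).
  n2: runs — x2 3->0; result 3.
  n3: runs — n2 6->3; result -6.
  n4: runs — n3 -9->-6; x2 3->0; result 0.
  n7: runs — n4 3->0; n2 6->3; result 0.
  n10: runs — n4 3->0; n7 3->0; result 0.

New value of n10: 0.
Computations that run: n1, n2, n3, n4, n7, n10 — 6 in total.
Values that change: x2, n2, n3, n4, n7, n10.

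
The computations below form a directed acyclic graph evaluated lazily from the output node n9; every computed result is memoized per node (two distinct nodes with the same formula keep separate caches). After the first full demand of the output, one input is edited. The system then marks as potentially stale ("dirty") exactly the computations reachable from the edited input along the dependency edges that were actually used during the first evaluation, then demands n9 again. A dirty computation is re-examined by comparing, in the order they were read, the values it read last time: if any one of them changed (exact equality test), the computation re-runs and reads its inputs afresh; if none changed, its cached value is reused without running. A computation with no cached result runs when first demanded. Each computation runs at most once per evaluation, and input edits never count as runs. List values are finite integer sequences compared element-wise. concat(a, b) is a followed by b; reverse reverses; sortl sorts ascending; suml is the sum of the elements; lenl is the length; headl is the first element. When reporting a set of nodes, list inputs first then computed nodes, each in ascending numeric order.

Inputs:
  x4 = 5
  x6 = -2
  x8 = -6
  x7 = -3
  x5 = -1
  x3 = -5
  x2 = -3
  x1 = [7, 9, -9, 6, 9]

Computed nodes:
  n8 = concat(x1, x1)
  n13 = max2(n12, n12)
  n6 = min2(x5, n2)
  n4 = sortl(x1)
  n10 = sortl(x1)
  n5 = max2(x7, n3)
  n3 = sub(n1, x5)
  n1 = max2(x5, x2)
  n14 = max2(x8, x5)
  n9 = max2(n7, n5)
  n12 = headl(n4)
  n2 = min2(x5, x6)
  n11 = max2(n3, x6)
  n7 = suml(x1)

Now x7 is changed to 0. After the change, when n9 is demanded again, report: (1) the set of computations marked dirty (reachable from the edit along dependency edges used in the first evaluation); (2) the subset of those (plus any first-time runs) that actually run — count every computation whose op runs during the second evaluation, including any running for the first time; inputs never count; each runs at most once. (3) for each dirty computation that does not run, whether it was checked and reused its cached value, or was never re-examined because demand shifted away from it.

First demand of the output computes:
  n1 = max2(-1, -3) = -1
  n3 = sub(-1, -1) = 0
  n5 = max2(-3, 0) = 0
  n7 = suml([7, 9, -9, 6, 9]) = 22
  n9 = max2(22, 0) = 22

After the edit, cleaning proceeds:
  n5: a read changed (x7 -3->0) — executes, giving 0 — identical to its old value.
  n9: dirty, but its reads are unchanged (n7 unchanged, n5 unchanged); cached 22 stands.

Note the absorption at n5: it re-runs yet its value is the same, leaving the output's value untouched.

The edit dirties: n5, n9.
1 computations run: n5.
Cache hits after checking: n9.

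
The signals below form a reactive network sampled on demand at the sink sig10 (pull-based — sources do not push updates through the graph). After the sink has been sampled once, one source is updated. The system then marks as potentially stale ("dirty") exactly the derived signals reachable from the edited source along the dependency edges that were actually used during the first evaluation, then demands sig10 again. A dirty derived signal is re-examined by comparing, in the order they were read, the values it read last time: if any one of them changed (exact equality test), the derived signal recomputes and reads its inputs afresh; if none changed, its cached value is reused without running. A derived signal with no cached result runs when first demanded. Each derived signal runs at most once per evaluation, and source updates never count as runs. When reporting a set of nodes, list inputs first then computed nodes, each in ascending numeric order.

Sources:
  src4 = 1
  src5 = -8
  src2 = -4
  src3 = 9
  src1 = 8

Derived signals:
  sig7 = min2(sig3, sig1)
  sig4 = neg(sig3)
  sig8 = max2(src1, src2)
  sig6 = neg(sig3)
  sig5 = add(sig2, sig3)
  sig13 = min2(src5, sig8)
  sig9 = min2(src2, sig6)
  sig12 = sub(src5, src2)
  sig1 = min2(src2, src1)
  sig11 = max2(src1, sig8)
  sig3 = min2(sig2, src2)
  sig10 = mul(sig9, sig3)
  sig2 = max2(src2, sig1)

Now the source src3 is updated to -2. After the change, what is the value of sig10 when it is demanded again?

Initial pass — values computed on the first demand:
  sig1 = min2(-4, 8) = -4
  sig2 = max2(-4, -4) = -4
  sig3 = min2(-4, -4) = -4
  sig6 = neg(-4) = 4
  sig9 = min2(-4, 4) = -4
  sig10 = mul(-4, -4) = 16

Second demand — change propagation:
  no demanded computation ever read src3, so the edit dirties nothing and nothing runs.

The important point: nothing the output needs ever reads src3, so the edit is invisible to it.

sig10 now evaluates to 16.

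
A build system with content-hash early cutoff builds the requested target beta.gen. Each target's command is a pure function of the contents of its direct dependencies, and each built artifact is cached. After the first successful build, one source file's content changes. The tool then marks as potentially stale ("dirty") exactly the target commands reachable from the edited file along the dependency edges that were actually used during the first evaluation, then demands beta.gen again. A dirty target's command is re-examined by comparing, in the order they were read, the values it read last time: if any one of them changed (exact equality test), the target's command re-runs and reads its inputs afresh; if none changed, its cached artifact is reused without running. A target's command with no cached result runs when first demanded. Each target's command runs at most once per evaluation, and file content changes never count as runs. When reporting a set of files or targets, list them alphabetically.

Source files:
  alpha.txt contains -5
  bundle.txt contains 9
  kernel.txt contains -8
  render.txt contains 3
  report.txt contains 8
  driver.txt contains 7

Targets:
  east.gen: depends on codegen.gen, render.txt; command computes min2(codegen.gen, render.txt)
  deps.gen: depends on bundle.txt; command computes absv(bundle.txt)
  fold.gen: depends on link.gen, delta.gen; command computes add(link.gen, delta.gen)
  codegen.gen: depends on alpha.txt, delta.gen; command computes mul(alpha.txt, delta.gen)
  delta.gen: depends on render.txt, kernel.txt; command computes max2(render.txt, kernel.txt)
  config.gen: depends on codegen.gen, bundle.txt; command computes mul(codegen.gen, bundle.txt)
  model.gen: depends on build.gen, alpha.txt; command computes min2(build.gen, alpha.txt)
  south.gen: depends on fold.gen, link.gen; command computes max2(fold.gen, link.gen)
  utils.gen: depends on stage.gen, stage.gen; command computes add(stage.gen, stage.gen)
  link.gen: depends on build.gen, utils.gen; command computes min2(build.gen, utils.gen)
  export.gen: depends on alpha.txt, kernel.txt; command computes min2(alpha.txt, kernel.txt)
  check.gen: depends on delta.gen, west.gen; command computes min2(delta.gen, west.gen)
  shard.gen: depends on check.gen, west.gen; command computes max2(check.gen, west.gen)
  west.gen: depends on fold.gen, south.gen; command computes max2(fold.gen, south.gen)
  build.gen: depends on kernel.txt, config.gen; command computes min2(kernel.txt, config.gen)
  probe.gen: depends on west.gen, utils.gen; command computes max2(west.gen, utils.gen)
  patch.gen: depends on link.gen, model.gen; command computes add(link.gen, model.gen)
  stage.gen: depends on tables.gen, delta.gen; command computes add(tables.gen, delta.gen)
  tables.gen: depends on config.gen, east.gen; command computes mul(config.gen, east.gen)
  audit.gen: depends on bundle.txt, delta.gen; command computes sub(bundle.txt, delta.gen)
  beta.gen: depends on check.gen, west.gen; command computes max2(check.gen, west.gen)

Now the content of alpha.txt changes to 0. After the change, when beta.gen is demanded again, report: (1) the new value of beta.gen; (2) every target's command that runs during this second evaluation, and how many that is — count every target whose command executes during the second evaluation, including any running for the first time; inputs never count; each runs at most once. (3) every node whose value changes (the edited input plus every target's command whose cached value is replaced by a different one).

First evaluation (everything demanded from the output):
  delta.gen = max2(3, -8) = 3
  codegen.gen = mul(-5, 3) = -15
  config.gen = mul(-15, 9) = -135
  build.gen = min2(-8, -135) = -135
  east.gen = min2(-15, 3) = -15
  tables.gen = mul(-135, -15) = 2025
  stage.gen = add(2025, 3) = 2028
  utils.gen = add(2028, 2028) = 4056
  link.gen = min2(-135, 4056) = -135
  fold.gen = add(-135, 3) = -132
  south.gen = max2(-132, -135) = -132
  west.gen = max2(-132, -132) = -132
  check.gen = min2(3, -132) = -132
  beta.gen = max2(-132, -132) = -132

Propagation after the edit:
  codegen.gen: runs — alpha.txt -5->0; result 0.
  config.gen: runs — codegen.gen -15->0; result 0.
  build.gen: runs — config.gen -135->0; result -8.
  east.gen: runs — codegen.gen -15->0; result 0.
  tables.gen: runs — config.gen -135->0; east.gen -15->0; result 0.
  stage.gen: runs — tables.gen 2025->0; result 3.
  utils.gen: runs — stage.gen 2028->3; stage.gen 2028->3; result 6.
  link.gen: runs — build.gen -135->-8; utils.gen 4056->6; result -8.
  fold.gen: runs — link.gen -135->-8; result -5.
  south.gen: runs — fold.gen -132->-5; link.gen -135->-8; result -5.
  west.gen: runs — fold.gen -132->-5; south.gen -132->-5; result -5.
  check.gen: runs — west.gen -132->-5; result -5.
  beta.gen: runs — check.gen -132->-5; west.gen -132->-5; result -5.

New value of beta.gen: -5.
Target commands that run: beta.gen, build.gen, check.gen, codegen.gen, config.gen, east.gen, fold.gen, link.gen, south.gen, stage.gen, tables.gen, utils.gen, west.gen — 13 in total.
Values that change: alpha.txt, beta.gen, build.gen, check.gen, codegen.gen, config.gen, east.gen, fold.gen, link.gen, south.gen, stage.gen, tables.gen, utils.gen, west.gen.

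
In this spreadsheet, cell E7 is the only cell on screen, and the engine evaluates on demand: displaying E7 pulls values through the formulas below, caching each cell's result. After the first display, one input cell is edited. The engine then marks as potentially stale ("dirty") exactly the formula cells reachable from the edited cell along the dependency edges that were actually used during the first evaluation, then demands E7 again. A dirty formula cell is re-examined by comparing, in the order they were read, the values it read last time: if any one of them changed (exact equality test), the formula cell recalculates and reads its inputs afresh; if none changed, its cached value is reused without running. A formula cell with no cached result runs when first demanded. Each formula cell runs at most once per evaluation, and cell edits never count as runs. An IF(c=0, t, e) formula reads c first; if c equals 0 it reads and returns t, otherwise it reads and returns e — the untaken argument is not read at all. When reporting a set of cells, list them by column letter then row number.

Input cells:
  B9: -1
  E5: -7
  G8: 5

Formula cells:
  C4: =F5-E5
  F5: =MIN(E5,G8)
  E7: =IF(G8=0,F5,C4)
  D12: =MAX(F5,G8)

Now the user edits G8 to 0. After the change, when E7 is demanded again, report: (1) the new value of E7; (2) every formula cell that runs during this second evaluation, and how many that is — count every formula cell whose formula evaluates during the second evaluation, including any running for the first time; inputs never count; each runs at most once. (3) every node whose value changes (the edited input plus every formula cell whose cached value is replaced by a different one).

Initial pass — values computed on the first demand:
  F5 = MIN(-7, 5) = -7
  C4 = -7 - -7 = 0
  E7 = IF(G8=0: G8=5 -> else branch C4) = 0

Second demand — change propagation:
  F5: re-runs because G8 5->0; new result -7 (unchanged).
  C4: dirty yet unreached — the second evaluation never asks for it.
  E7: re-runs because G8 5->0; new result -7.

The important point: the flipped condition redirects demand; C4 is left stale, never re-checked.

E7 now evaluates to -7.
Run set: E7, F5 (2 run).
Changed values: E7, G8.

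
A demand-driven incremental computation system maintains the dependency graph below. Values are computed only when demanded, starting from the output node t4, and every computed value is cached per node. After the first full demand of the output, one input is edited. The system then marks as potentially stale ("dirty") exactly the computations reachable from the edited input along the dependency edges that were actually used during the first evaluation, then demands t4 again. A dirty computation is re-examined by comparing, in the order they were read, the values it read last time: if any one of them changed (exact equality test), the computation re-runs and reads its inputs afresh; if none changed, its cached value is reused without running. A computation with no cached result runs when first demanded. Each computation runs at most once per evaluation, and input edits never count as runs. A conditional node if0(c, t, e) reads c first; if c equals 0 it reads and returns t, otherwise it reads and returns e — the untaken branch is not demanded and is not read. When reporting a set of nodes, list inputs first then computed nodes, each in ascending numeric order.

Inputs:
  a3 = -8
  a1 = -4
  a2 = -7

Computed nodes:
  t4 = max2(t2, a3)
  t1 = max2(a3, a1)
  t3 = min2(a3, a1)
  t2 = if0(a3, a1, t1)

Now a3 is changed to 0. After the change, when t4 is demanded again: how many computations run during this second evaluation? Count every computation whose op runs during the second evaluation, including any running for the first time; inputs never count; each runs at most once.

First evaluation (everything demanded from the output):
  t1 = max2(-8, -4) = -4
  t2 = if0(a3=-8 -> else branch t1) = -4
  t4 = max2(-4, -8) = -4

Propagation after the edit:
  t1: marked dirty but never re-examined — demand shifted away from it.
  t2: runs — a3 -8->0; result -4 (same value as before).
  t4: runs — a3 -8->0; result 0.

Key observation: a condition flipped, so demand moved to the other branch — t1 is never re-examined.

Computations that run: t2, t4 — 2 in total.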